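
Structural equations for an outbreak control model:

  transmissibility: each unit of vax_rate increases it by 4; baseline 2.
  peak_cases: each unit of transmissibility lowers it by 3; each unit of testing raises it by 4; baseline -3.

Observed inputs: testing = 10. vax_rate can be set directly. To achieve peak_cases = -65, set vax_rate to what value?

Substituting into the peak_cases equation gives peak_cases = -12*vax_rate + 31.
Solve -12*vax_rate + 31 = -65: vax_rate = (-65 - 31) / -12 = 8.

vax_rate = 8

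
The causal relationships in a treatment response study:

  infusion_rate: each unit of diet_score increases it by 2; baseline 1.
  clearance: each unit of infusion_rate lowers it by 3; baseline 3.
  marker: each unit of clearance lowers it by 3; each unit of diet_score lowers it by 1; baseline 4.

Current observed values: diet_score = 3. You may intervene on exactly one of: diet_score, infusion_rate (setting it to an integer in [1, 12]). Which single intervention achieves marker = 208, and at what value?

set diet_score = 12

Intervening on diet_score: with other inputs at their observed values, marker = 17*diet_score + 4. Solving for 208 gives diet_score = 12, within [1, 12].
Intervening on infusion_rate: marker = 9*infusion_rate - 8. Reaching 208 requires infusion_rate = 24, outside [1, 12].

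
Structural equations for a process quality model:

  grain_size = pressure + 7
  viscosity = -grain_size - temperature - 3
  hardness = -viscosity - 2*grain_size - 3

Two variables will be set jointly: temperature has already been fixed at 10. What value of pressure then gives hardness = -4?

pressure = 7

With temperature held at 10:
Substituting into the viscosity equation gives viscosity = -pressure - 20.
Substituting into the hardness equation gives hardness = -pressure + 3.
Solve -pressure + 3 = -4: pressure = (-4 - 3) / -1 = 7.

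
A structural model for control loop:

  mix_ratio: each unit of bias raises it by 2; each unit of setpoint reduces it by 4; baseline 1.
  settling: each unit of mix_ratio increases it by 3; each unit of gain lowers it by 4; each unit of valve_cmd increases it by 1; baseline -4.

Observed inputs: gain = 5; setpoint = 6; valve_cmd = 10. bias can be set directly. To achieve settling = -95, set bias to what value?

bias = -2

Substituting into the mix_ratio equation gives mix_ratio = 2*bias - 23.
Substituting into the settling equation gives settling = 6*bias - 83.
Solve 6*bias - 83 = -95: bias = (-95 + 83) / 6 = -2.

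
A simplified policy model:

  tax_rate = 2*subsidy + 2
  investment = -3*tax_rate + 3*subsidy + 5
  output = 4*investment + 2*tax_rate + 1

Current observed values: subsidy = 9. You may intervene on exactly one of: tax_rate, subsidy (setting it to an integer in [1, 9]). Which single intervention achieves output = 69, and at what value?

set tax_rate = 6

Intervening on tax_rate: with other inputs at their observed values, output = -10*tax_rate + 129. Solving for 69 gives tax_rate = 6, within [1, 9].
Intervening on subsidy: output = -8*subsidy + 1. Reaching 69 requires subsidy = -17/2, not an integer.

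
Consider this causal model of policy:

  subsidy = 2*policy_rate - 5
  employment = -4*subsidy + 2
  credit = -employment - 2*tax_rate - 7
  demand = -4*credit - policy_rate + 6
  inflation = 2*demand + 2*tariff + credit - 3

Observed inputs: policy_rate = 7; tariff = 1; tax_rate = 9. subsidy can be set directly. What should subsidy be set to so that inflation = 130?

Intervening on subsidy fixes its value directly, overriding its dependence on policy_rate.
Substituting into the credit equation gives credit = 4*subsidy - 27.
demand becomes -16*subsidy + 107.
Substituting into the inflation equation gives inflation = -28*subsidy + 186.
Solve -28*subsidy + 186 = 130: subsidy = (130 - 186) / -28 = 2.

subsidy = 2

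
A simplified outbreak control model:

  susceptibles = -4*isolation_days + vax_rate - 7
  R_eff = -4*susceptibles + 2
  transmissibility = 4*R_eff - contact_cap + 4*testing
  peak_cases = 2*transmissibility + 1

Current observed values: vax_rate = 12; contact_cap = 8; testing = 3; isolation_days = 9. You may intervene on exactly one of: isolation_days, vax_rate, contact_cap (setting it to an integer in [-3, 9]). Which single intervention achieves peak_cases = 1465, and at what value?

set vax_rate = -2

Intervening on isolation_days: peak_cases = 128*isolation_days - 135. Reaching 1465 requires isolation_days = 25/2, not an integer.
Intervening on vax_rate: with other inputs at their observed values, peak_cases = -32*vax_rate + 1401. Solving for 1465 gives vax_rate = -2, within [-3, 9].
Intervening on contact_cap: peak_cases = -2*contact_cap + 1033. Reaching 1465 requires contact_cap = -216, outside [-3, 9].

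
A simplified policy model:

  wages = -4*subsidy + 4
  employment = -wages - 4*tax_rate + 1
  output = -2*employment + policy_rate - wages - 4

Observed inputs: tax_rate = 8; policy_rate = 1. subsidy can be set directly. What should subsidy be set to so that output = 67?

Substituting into the employment equation gives employment = 4*subsidy - 35.
So output = -4*subsidy + 63.
Solve -4*subsidy + 63 = 67: subsidy = (67 - 63) / -4 = -1.

subsidy = -1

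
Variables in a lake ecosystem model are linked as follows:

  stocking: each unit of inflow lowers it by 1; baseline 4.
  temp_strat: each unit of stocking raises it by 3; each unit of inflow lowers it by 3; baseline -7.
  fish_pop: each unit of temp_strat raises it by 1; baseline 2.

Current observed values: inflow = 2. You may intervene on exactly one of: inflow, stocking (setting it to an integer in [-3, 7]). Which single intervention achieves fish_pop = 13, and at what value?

set inflow = -1

Intervening on inflow: with other inputs at their observed values, fish_pop = -6*inflow + 7. Solving for 13 gives inflow = -1, within [-3, 7].
Intervening on stocking: fish_pop = 3*stocking - 11. Reaching 13 requires stocking = 8, outside [-3, 7].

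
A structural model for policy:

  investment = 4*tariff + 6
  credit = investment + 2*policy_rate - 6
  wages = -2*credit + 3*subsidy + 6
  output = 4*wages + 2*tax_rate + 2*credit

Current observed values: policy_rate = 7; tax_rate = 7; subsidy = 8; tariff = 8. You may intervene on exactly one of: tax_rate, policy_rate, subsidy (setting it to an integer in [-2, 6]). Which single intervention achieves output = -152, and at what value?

Intervening on tax_rate: with other inputs at their observed values, output = 2*tax_rate - 156. Solving for -152 gives tax_rate = 2, within [-2, 6].
Intervening on policy_rate: output = -12*policy_rate - 58. Reaching -152 requires policy_rate = 47/6, not an integer.
Intervening on subsidy: output = 12*subsidy - 238. Reaching -152 requires subsidy = 43/6, not an integer.

set tax_rate = 2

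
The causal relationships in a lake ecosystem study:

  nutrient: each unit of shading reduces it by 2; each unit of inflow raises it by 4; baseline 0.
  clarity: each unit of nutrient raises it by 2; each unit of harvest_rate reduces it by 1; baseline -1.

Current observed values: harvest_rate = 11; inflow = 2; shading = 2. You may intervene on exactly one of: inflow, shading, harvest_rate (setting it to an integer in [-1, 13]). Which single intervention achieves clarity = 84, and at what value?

Intervening on inflow: with other inputs at their observed values, clarity = 8*inflow - 20. Solving for 84 gives inflow = 13, within [-1, 13].
Intervening on shading: clarity = -4*shading + 4. Reaching 84 requires shading = -20, outside [-1, 13].
Intervening on harvest_rate: clarity = -harvest_rate + 7. Reaching 84 requires harvest_rate = -77, outside [-1, 13].

set inflow = 13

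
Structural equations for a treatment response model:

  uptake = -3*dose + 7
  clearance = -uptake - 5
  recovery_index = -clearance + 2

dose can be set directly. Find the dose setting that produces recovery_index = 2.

dose = 4

Substituting into the clearance equation gives clearance = 3*dose - 12.
Substituting into the recovery_index equation gives recovery_index = -3*dose + 14.
Solve -3*dose + 14 = 2: dose = (2 - 14) / -3 = 4.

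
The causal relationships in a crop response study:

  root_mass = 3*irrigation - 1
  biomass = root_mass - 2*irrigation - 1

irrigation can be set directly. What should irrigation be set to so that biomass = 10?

Substituting into the biomass equation gives biomass = irrigation - 2.
Solve irrigation - 2 = 10: irrigation = (10 + 2) / 1 = 12.

irrigation = 12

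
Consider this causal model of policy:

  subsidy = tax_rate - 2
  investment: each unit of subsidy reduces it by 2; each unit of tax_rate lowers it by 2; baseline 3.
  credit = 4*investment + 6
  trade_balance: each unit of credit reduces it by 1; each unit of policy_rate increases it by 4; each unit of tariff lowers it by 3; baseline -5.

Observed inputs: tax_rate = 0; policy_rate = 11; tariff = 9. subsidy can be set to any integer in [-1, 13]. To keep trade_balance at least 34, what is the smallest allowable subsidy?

subsidy = 5

Intervening on subsidy fixes its value directly, overriding its dependence on tax_rate.
Substituting into the investment equation gives investment = -2*subsidy + 3.
Substituting into the credit equation gives credit = -8*subsidy + 18.
So trade_balance = 8*subsidy - 6.
Require 8*subsidy - 6 ≥ 34, so subsidy ≥ 5.
The smallest integer in [-1, 13] satisfying this is 5.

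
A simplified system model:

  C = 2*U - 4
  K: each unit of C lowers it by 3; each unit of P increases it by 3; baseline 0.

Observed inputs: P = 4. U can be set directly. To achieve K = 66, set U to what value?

U = -7

Substituting into the K equation gives K = -6*U + 24.
Solve -6*U + 24 = 66: U = (66 - 24) / -6 = -7.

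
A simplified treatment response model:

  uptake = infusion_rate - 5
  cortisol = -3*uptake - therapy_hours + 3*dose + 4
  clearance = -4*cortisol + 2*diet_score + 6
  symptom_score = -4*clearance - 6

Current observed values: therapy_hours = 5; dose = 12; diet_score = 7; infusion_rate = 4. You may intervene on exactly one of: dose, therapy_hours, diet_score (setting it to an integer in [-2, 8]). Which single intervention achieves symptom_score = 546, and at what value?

set diet_score = 4

Intervening on dose: symptom_score = 48*dose - 54. Reaching 546 requires dose = 25/2, not an integer.
Intervening on therapy_hours: symptom_score = -16*therapy_hours + 602. Reaching 546 requires therapy_hours = 7/2, not an integer.
Intervening on diet_score: with other inputs at their observed values, symptom_score = -8*diet_score + 578. Solving for 546 gives diet_score = 4, within [-2, 8].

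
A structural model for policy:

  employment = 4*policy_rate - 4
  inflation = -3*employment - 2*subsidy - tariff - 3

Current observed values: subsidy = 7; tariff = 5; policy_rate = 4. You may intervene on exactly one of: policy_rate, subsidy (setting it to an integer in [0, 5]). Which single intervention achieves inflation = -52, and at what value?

Intervening on policy_rate: inflation = -12*policy_rate - 10. Reaching -52 requires policy_rate = 7/2, not an integer.
Intervening on subsidy: with other inputs at their observed values, inflation = -2*subsidy - 44. Solving for -52 gives subsidy = 4, within [0, 5].

set subsidy = 4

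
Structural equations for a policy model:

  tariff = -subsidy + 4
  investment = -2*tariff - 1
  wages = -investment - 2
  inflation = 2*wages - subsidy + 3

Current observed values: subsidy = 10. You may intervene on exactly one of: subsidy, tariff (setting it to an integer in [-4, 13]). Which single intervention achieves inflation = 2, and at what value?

set subsidy = 3

Intervening on subsidy: with other inputs at their observed values, inflation = -5*subsidy + 17. Solving for 2 gives subsidy = 3, within [-4, 13].
Intervening on tariff: inflation = 4*tariff - 9. Reaching 2 requires tariff = 11/4, not an integer.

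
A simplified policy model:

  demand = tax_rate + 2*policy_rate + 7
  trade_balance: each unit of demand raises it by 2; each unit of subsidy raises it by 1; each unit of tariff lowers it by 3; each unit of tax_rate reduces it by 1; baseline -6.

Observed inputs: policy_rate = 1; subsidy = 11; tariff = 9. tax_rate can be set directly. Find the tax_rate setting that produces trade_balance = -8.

Substituting into the demand equation gives demand = tax_rate + 9.
Substituting into the trade_balance equation gives trade_balance = tax_rate - 4.
Solve tax_rate - 4 = -8: tax_rate = (-8 + 4) / 1 = -4.

tax_rate = -4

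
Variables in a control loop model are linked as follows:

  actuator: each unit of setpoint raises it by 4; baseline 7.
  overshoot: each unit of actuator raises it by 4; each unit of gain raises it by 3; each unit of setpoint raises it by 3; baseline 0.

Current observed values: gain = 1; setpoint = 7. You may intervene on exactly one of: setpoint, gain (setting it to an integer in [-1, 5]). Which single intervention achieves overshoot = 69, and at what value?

set setpoint = 2

Intervening on setpoint: with other inputs at their observed values, overshoot = 19*setpoint + 31. Solving for 69 gives setpoint = 2, within [-1, 5].
Intervening on gain: overshoot = 3*gain + 161. Reaching 69 requires gain = -92/3, not an integer.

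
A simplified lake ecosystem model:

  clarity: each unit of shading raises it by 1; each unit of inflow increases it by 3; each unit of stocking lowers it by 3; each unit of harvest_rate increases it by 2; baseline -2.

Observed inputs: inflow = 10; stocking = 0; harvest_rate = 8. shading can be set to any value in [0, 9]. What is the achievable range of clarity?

Substituting into the clarity equation gives clarity = shading + 44.
Linear in shading, so extremes are at the endpoints: shading = 0 gives clarity = 44; shading = 9 gives clarity = 53.

44 to 53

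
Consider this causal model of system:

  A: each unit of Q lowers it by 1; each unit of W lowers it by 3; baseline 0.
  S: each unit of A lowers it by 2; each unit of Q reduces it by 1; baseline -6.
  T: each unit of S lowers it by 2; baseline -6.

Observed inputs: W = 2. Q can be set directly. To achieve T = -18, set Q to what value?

Q = 0

Substituting into the A equation gives A = -Q - 6.
This gives S = Q + 6.
Substituting into the T equation gives T = -2*Q - 18.
Solve -2*Q - 18 = -18: Q = (-18 + 18) / -2 = 0.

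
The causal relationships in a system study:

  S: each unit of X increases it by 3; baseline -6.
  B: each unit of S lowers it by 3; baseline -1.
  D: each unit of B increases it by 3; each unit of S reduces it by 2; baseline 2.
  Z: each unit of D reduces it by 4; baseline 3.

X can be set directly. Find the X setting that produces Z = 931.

Substituting into the B equation gives B = -9*X + 17.
So D = -33*X + 65.
Substituting into the Z equation gives Z = 132*X - 257.
Solve 132*X - 257 = 931: X = (931 + 257) / 132 = 9.

X = 9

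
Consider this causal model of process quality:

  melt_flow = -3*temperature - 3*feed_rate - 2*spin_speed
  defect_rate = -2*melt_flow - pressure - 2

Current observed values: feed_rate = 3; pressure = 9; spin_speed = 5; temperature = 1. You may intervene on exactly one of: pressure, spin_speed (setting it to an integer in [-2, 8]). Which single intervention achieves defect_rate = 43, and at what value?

Intervening on pressure: with other inputs at their observed values, defect_rate = -pressure + 42. Solving for 43 gives pressure = -1, within [-2, 8].
Intervening on spin_speed: defect_rate = 4*spin_speed + 13. Reaching 43 requires spin_speed = 15/2, not an integer.

set pressure = -1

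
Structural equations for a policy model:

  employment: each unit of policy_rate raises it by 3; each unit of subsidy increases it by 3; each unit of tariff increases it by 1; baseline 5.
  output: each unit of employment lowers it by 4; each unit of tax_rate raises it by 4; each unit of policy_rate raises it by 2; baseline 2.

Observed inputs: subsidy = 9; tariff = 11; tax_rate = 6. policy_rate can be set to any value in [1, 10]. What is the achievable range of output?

-246 to -156

Substituting into the employment equation gives employment = 3*policy_rate + 43.
This gives output = -10*policy_rate - 146.
Linear in policy_rate, so extremes are at the endpoints: policy_rate = 1 gives output = -156; policy_rate = 10 gives output = -246.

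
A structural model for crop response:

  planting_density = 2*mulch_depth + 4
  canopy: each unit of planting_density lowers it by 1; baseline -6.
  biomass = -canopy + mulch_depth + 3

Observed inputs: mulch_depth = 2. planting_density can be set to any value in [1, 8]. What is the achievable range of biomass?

12 to 19

Intervening on planting_density fixes its value directly, overriding its dependence on mulch_depth.
Substituting into the biomass equation gives biomass = planting_density + 11.
Linear in planting_density, so extremes are at the endpoints: planting_density = 1 gives biomass = 12; planting_density = 8 gives biomass = 19.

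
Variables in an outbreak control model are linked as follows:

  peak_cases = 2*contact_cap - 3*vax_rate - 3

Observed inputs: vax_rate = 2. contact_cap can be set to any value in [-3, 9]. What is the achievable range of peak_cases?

Substituting into the peak_cases equation gives peak_cases = 2*contact_cap - 9.
Linear in contact_cap, so extremes are at the endpoints: contact_cap = -3 gives peak_cases = -15; contact_cap = 9 gives peak_cases = 9.

-15 to 9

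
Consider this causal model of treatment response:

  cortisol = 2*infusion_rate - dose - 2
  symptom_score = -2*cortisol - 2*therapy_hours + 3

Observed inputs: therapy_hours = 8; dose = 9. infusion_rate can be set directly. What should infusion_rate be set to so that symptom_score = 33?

infusion_rate = -6

Substituting into the cortisol equation gives cortisol = 2*infusion_rate - 11.
Substituting into the symptom_score equation gives symptom_score = -4*infusion_rate + 9.
Solve -4*infusion_rate + 9 = 33: infusion_rate = (33 - 9) / -4 = -6.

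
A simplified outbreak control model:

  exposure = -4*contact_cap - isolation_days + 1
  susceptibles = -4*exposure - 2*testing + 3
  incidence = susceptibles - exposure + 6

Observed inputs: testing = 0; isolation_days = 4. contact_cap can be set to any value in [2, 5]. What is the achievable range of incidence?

64 to 124

Substituting into the exposure equation gives exposure = -4*contact_cap - 3.
susceptibles becomes 16*contact_cap + 15.
Substituting into the incidence equation gives incidence = 20*contact_cap + 24.
Linear in contact_cap, so extremes are at the endpoints: contact_cap = 2 gives incidence = 64; contact_cap = 5 gives incidence = 124.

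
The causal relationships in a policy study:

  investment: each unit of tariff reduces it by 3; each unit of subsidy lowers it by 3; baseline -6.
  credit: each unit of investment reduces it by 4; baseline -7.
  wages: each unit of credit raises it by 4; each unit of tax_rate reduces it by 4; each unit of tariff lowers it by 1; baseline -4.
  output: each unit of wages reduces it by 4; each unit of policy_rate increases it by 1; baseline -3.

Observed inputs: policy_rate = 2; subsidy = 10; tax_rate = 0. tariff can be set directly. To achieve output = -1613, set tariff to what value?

Substituting into the investment equation gives investment = -3*tariff - 36.
This gives credit = 12*tariff + 137.
So wages = 47*tariff + 544.
This gives output = -188*tariff - 2177.
Solve -188*tariff - 2177 = -1613: tariff = (-1613 + 2177) / -188 = -3.

tariff = -3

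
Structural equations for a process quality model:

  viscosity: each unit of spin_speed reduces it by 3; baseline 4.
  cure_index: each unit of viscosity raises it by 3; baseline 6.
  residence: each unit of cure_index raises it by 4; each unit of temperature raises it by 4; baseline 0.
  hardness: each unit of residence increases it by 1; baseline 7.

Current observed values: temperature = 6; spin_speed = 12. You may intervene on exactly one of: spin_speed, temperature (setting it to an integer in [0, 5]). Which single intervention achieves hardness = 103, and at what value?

set spin_speed = 0

Intervening on spin_speed: with other inputs at their observed values, hardness = -36*spin_speed + 103. Solving for 103 gives spin_speed = 0, within [0, 5].
Intervening on temperature: hardness = 4*temperature - 353. Reaching 103 requires temperature = 114, outside [0, 5].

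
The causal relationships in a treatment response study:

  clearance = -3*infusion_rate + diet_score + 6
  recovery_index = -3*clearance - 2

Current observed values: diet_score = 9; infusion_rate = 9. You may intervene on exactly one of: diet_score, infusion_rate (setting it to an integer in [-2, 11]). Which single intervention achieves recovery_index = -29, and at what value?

Intervening on diet_score: recovery_index = -3*diet_score + 61. Reaching -29 requires diet_score = 30, outside [-2, 11].
Intervening on infusion_rate: with other inputs at their observed values, recovery_index = 9*infusion_rate - 47. Solving for -29 gives infusion_rate = 2, within [-2, 11].

set infusion_rate = 2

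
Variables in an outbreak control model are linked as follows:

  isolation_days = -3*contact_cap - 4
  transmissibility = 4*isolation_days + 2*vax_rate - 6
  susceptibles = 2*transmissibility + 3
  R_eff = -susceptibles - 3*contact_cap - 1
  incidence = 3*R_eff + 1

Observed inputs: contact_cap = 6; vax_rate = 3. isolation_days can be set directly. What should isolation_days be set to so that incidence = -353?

Intervening on isolation_days fixes its value directly, overriding its dependence on contact_cap.
Substituting into the transmissibility equation gives transmissibility = 4*isolation_days.
susceptibles becomes 8*isolation_days + 3.
Substituting into the R_eff equation gives R_eff = -8*isolation_days - 22.
incidence becomes -24*isolation_days - 65.
Solve -24*isolation_days - 65 = -353: isolation_days = (-353 + 65) / -24 = 12.

isolation_days = 12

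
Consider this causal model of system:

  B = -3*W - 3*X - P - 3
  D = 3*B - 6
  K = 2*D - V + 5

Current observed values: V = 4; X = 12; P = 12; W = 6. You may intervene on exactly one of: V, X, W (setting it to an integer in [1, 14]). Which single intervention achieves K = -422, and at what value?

Intervening on V: with other inputs at their observed values, K = -V - 421. Solving for -422 gives V = 1, within [1, 14].
Intervening on X: K = -18*X - 209. Reaching -422 requires X = 71/6, not an integer.
Intervening on W: K = -18*W - 317. Reaching -422 requires W = 35/6, not an integer.

set V = 1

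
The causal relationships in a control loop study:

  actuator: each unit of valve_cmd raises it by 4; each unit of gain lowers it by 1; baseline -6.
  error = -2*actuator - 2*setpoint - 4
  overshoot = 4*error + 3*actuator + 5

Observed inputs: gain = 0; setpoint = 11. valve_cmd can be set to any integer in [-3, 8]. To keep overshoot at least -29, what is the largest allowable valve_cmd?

Substituting into the actuator equation gives actuator = 4*valve_cmd - 6.
So error = -8*valve_cmd - 14.
overshoot becomes -20*valve_cmd - 69.
Require -20*valve_cmd - 69 ≥ -29, so valve_cmd ≤ -2.
The largest integer in [-3, 8] satisfying this is -2.

valve_cmd = -2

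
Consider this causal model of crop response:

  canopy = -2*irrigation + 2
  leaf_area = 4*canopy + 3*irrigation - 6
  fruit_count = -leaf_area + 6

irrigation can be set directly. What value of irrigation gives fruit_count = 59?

irrigation = 11

Substituting into the leaf_area equation gives leaf_area = -5*irrigation + 2.
This gives fruit_count = 5*irrigation + 4.
Solve 5*irrigation + 4 = 59: irrigation = (59 - 4) / 5 = 11.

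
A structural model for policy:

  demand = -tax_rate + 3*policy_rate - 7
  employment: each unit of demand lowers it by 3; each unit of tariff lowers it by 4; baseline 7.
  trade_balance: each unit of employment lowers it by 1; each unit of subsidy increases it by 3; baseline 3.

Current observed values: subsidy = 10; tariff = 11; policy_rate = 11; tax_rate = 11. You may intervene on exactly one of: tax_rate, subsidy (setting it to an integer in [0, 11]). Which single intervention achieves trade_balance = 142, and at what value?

Intervening on tax_rate: with other inputs at their observed values, trade_balance = -3*tax_rate + 148. Solving for 142 gives tax_rate = 2, within [0, 11].
Intervening on subsidy: trade_balance = 3*subsidy + 85. Reaching 142 requires subsidy = 19, outside [0, 11].

set tax_rate = 2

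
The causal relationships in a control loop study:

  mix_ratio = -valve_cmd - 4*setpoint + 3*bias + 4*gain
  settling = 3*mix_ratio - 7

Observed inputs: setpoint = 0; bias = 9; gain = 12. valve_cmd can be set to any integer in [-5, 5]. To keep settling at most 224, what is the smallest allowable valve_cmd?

Substituting into the mix_ratio equation gives mix_ratio = -valve_cmd + 75.
Substituting into the settling equation gives settling = -3*valve_cmd + 218.
Require -3*valve_cmd + 218 ≤ 224, so valve_cmd ≥ -2.
The smallest integer in [-5, 5] satisfying this is -2.

valve_cmd = -2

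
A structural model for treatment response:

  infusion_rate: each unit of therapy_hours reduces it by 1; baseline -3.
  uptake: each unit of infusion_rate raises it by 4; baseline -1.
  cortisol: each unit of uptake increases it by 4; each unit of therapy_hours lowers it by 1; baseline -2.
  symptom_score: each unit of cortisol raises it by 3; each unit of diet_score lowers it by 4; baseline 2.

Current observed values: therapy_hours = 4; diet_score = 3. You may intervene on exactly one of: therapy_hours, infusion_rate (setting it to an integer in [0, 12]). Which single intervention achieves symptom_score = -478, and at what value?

set therapy_hours = 6

Intervening on therapy_hours: with other inputs at their observed values, symptom_score = -51*therapy_hours - 172. Solving for -478 gives therapy_hours = 6, within [0, 12].
Intervening on infusion_rate: symptom_score = 48*infusion_rate - 40. Reaching -478 requires infusion_rate = -73/8, not an integer.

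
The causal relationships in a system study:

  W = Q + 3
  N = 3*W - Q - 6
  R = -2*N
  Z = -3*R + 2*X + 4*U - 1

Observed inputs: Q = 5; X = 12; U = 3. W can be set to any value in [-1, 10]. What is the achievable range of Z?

Intervening on W fixes its value directly, overriding its dependence on Q.
Substituting into the N equation gives N = 3*W - 11.
R becomes -6*W + 22.
This gives Z = 18*W - 31.
Linear in W, so extremes are at the endpoints: W = -1 gives Z = -49; W = 10 gives Z = 149.

-49 to 149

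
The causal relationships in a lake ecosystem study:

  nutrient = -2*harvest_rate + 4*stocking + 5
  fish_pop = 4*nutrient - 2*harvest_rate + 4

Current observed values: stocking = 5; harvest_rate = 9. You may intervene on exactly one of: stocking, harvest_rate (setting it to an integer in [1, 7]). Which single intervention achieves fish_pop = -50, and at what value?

Intervening on stocking: with other inputs at their observed values, fish_pop = 16*stocking - 66. Solving for -50 gives stocking = 1, within [1, 7].
Intervening on harvest_rate: fish_pop = -10*harvest_rate + 104. Reaching -50 requires harvest_rate = 77/5, not an integer.

set stocking = 1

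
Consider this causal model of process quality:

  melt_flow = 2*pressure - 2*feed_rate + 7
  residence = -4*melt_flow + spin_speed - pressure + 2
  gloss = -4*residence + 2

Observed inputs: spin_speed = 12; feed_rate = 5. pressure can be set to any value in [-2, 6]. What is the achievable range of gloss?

-174 to 114

Substituting into the melt_flow equation gives melt_flow = 2*pressure - 3.
Substituting into the residence equation gives residence = -9*pressure + 26.
Substituting into the gloss equation gives gloss = 36*pressure - 102.
Linear in pressure, so extremes are at the endpoints: pressure = -2 gives gloss = -174; pressure = 6 gives gloss = 114.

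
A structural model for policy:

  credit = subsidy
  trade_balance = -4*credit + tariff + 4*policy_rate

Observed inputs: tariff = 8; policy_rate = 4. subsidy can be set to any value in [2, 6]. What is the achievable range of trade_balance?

0 to 16

Substituting into the trade_balance equation gives trade_balance = -4*subsidy + 24.
Linear in subsidy, so extremes are at the endpoints: subsidy = 2 gives trade_balance = 16; subsidy = 6 gives trade_balance = 0.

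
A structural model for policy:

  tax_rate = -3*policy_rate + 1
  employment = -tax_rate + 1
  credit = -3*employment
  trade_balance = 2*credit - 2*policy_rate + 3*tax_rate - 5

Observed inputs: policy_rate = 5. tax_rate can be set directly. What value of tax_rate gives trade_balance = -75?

Intervening on tax_rate fixes its value directly, overriding its dependence on policy_rate.
Substituting into the credit equation gives credit = 3*tax_rate - 3.
Substituting into the trade_balance equation gives trade_balance = 9*tax_rate - 21.
Solve 9*tax_rate - 21 = -75: tax_rate = (-75 + 21) / 9 = -6.

tax_rate = -6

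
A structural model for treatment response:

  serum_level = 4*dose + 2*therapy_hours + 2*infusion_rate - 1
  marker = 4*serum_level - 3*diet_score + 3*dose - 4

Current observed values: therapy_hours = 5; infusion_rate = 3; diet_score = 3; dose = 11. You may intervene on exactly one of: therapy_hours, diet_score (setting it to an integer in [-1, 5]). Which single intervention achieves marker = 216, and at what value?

Intervening on therapy_hours: with other inputs at their observed values, marker = 8*therapy_hours + 216. Solving for 216 gives therapy_hours = 0, within [-1, 5].
Intervening on diet_score: marker = -3*diet_score + 265. Reaching 216 requires diet_score = 49/3, not an integer.

set therapy_hours = 0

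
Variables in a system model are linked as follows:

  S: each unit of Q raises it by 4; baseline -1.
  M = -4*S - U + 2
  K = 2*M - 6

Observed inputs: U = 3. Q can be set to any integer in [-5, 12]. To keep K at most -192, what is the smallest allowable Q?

Q = 6

Substituting into the M equation gives M = -16*Q + 3.
This gives K = -32*Q.
Require -32*Q ≤ -192, so Q ≥ 6.
The smallest integer in [-5, 12] satisfying this is 6.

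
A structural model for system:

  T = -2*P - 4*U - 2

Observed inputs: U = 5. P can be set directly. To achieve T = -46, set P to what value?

Substituting into the T equation gives T = -2*P - 22.
Solve -2*P - 22 = -46: P = (-46 + 22) / -2 = 12.

P = 12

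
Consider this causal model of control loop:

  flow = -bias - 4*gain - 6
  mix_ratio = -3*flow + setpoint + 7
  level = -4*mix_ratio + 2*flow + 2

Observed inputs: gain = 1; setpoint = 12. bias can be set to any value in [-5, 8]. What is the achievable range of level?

Substituting into the flow equation gives flow = -bias - 10.
mix_ratio becomes 3*bias + 49.
Substituting into the level equation gives level = -14*bias - 214.
Linear in bias, so extremes are at the endpoints: bias = -5 gives level = -144; bias = 8 gives level = -326.

-326 to -144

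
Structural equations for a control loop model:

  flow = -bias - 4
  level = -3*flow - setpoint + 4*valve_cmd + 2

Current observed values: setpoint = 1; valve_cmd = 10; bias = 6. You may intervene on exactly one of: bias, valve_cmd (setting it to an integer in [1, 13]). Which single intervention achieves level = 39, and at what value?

Intervening on bias: level = 3*bias + 53. Reaching 39 requires bias = -14/3, not an integer.
Intervening on valve_cmd: with other inputs at their observed values, level = 4*valve_cmd + 31. Solving for 39 gives valve_cmd = 2, within [1, 13].

set valve_cmd = 2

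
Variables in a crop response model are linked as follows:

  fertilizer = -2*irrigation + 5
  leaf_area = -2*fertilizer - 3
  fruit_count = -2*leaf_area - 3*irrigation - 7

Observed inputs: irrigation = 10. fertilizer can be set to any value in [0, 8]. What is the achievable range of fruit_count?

Intervening on fertilizer fixes its value directly, overriding its dependence on irrigation.
Substituting into the fruit_count equation gives fruit_count = 4*fertilizer - 31.
Linear in fertilizer, so extremes are at the endpoints: fertilizer = 0 gives fruit_count = -31; fertilizer = 8 gives fruit_count = 1.

-31 to 1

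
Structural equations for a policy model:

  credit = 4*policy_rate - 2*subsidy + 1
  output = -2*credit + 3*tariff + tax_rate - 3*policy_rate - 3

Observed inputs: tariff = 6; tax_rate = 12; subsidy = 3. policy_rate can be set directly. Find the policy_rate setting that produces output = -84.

Substituting into the credit equation gives credit = 4*policy_rate - 5.
Substituting into the output equation gives output = -11*policy_rate + 37.
Solve -11*policy_rate + 37 = -84: policy_rate = (-84 - 37) / -11 = 11.

policy_rate = 11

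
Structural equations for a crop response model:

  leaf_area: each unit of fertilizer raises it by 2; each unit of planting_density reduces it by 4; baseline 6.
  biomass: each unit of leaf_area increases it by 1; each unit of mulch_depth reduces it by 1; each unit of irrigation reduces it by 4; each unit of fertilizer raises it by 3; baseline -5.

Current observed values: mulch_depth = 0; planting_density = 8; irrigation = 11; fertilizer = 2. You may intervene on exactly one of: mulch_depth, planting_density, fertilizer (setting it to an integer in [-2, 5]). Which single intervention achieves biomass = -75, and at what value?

set fertilizer = 0

Intervening on mulch_depth: biomass = -mulch_depth - 65. Reaching -75 requires mulch_depth = 10, outside [-2, 5].
Intervening on planting_density: biomass = -4*planting_density - 33. Reaching -75 requires planting_density = 21/2, not an integer.
Intervening on fertilizer: with other inputs at their observed values, biomass = 5*fertilizer - 75. Solving for -75 gives fertilizer = 0, within [-2, 5].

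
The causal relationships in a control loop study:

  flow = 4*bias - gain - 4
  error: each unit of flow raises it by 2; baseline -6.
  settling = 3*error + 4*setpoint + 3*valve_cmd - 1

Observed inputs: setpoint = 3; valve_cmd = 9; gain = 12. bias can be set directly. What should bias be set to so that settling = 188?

bias = 11

Substituting into the flow equation gives flow = 4*bias - 16.
Substituting into the error equation gives error = 8*bias - 38.
settling becomes 24*bias - 76.
Solve 24*bias - 76 = 188: bias = (188 + 76) / 24 = 11.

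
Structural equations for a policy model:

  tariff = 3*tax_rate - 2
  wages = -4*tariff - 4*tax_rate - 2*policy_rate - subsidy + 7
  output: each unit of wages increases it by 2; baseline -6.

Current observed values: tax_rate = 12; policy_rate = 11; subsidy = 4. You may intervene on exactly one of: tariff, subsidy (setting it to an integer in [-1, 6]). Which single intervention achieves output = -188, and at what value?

Intervening on tariff: with other inputs at their observed values, output = -8*tariff - 140. Solving for -188 gives tariff = 6, within [-1, 6].
Intervening on subsidy: output = -2*subsidy - 404. Reaching -188 requires subsidy = -108, outside [-1, 6].

set tariff = 6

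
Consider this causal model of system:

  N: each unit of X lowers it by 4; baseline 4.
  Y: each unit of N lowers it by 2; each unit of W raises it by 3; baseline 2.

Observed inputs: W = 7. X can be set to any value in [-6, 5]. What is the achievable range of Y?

Substituting into the Y equation gives Y = 8*X + 15.
Linear in X, so extremes are at the endpoints: X = -6 gives Y = -33; X = 5 gives Y = 55.

-33 to 55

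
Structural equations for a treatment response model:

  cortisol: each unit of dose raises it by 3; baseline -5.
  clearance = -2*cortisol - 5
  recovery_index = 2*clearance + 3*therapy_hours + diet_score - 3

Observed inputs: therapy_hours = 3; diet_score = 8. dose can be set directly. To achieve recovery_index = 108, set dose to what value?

Substituting into the clearance equation gives clearance = -6*dose + 5.
Substituting into the recovery_index equation gives recovery_index = -12*dose + 24.
Solve -12*dose + 24 = 108: dose = (108 - 24) / -12 = -7.

dose = -7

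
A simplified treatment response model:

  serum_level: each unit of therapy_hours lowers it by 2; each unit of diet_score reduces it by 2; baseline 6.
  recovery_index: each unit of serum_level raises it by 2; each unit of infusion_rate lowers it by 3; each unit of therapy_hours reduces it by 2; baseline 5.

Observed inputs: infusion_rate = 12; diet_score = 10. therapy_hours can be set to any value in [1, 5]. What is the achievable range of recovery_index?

Substituting into the serum_level equation gives serum_level = -2*therapy_hours - 14.
This gives recovery_index = -6*therapy_hours - 59.
Linear in therapy_hours, so extremes are at the endpoints: therapy_hours = 1 gives recovery_index = -65; therapy_hours = 5 gives recovery_index = -89.

-89 to -65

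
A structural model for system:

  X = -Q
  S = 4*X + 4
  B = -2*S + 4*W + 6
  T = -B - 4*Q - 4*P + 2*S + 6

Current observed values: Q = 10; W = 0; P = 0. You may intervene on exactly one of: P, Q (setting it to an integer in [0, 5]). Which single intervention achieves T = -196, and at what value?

set P = 3

Intervening on P: with other inputs at their observed values, T = -4*P - 184. Solving for -196 gives P = 3, within [0, 5].
Intervening on Q: T = -20*Q + 16. Reaching -196 requires Q = 53/5, not an integer.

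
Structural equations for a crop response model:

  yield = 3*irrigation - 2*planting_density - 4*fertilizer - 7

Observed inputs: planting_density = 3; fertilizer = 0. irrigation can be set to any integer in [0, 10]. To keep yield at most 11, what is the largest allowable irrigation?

irrigation = 8

Substituting into the yield equation gives yield = 3*irrigation - 13.
Require 3*irrigation - 13 ≤ 11, so irrigation ≤ 8.
The largest integer in [0, 10] satisfying this is 8.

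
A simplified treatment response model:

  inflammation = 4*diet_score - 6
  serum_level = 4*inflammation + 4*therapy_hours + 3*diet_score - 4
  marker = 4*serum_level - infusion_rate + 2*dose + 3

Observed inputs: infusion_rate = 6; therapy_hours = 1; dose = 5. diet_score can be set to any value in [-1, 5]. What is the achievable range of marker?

-165 to 291

Substituting into the serum_level equation gives serum_level = 19*diet_score - 24.
marker becomes 76*diet_score - 89.
Linear in diet_score, so extremes are at the endpoints: diet_score = -1 gives marker = -165; diet_score = 5 gives marker = 291.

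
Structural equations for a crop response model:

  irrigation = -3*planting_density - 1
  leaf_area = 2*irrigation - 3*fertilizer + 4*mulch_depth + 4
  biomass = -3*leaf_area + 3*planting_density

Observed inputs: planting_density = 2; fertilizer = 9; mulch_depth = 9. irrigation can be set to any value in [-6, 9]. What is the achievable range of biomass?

Intervening on irrigation fixes its value directly, overriding its dependence on planting_density.
Substituting into the leaf_area equation gives leaf_area = 2*irrigation + 13.
biomass becomes -6*irrigation - 33.
Linear in irrigation, so extremes are at the endpoints: irrigation = -6 gives biomass = 3; irrigation = 9 gives biomass = -87.

-87 to 3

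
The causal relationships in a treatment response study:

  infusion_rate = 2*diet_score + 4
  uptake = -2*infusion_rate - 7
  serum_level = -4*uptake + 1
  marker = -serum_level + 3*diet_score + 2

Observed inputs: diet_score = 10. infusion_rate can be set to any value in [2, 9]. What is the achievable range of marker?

-69 to -13

Intervening on infusion_rate fixes its value directly, overriding its dependence on diet_score.
Substituting into the serum_level equation gives serum_level = 8*infusion_rate + 29.
marker becomes -8*infusion_rate + 3.
Linear in infusion_rate, so extremes are at the endpoints: infusion_rate = 2 gives marker = -13; infusion_rate = 9 gives marker = -69.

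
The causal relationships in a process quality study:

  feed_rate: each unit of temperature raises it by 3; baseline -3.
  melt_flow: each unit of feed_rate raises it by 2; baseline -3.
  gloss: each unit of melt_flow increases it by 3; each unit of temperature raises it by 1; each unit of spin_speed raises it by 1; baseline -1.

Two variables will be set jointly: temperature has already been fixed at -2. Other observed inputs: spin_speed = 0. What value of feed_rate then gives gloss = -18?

With temperature held at -2:
Intervening on feed_rate fixes its value directly, overriding its dependence on temperature.
Substituting into the gloss equation gives gloss = 6*feed_rate - 12.
Solve 6*feed_rate - 12 = -18: feed_rate = (-18 + 12) / 6 = -1.

feed_rate = -1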